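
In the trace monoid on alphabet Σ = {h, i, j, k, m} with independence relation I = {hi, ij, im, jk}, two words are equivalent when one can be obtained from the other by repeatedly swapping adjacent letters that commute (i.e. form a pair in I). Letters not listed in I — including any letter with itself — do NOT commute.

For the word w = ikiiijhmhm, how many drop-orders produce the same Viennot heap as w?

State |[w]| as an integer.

#0=i has no predecessor
#1=k depends on [0:i]
#2=i depends on [1:k]
#3=i depends on [2:i]
#4=i depends on [3:i]
#5=j has no predecessor
#6=h depends on [1:k, 5:j]
#7=m depends on [6:h]
#8=h depends on [7:m]
#9=m depends on [8:h]
sources: [0:i, 5:j]
N(rest) = Σ N(rest − s) over sources s of rest; N(one piece) = 1:
  size 1 → [4]=1  [9]=1
  size 2 → [3,4]=1  [4,9]=2  [8,9]=1
  size 3 → [2,3,4]=1  [3,4,9]=3  [4,8,9]=3  [7,8,9]=1
  size 4 → [2,3,4,9]=4  [3,4,8,9]=6  [4,7,8,9]=4  [6,7,8,9]=1
  size 5 → [2,3,4,8,9]=10  [3,4,7,8,9]=10  [4,6,7,8,9]=5  [5,6,7,8,9]=1
  size 6 → [2,3,4,7,8,9]=20  [3,4,6,7,8,9]=15  [4,5,6,7,8,9]=6
  size 7 → [2,3,4,6,7,8,9]=35  [3,4,5,6,7,8,9]=21
  size 8 → [1,2,3,4,6,7,8,9]=35  [2,3,4,5,6,7,8,9]=56
  first=0(i) contributes 91
  first=5(j) contributes 35
|[w]| = 126

126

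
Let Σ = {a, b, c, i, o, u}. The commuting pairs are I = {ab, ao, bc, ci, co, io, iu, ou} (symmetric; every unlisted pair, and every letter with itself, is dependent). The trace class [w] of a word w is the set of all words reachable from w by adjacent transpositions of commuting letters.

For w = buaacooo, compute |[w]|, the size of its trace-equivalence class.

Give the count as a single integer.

35

0(b) covers ∅
1(u) covers 0:b
2(a) covers 1:u
3(a) covers 2:a
4(c) covers 3:a
5(o) covers 0:b
6(o) covers 5:o
7(o) covers 6:o
floor of heap: 0:b
completions by unplaced set U, small U first (add the entries for U minus each lowest piece of U):
  |U|=1: {4}:1  {7}:1
  |U|=2: {3,4}:1  {4,7}:2  {6,7}:1
  |U|=3: {2,3,4}:1  {3,4,7}:3  {4,6,7}:3  {5,6,7}:1
  |U|=4: {1,2,3,4}:1  {2,3,4,7}:4  {3,4,6,7}:6  {4,5,6,7}:4
  |U|=5: {1,2,3,4,7}:5  {2,3,4,6,7}:10  {3,4,5,6,7}:10
  |U|=6: {1,2,3,4,6,7}:15  {2,3,4,5,6,7}:20
  start at 0(b): 35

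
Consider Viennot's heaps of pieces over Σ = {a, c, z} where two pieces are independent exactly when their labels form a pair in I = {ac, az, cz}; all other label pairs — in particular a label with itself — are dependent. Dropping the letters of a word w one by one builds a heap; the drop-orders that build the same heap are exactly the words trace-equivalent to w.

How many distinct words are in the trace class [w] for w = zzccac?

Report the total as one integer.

drop 0:z onto floor
drop 1:z onto {0:z}
drop 2:c onto floor
drop 3:c onto {2:c}
drop 4:a onto floor
drop 5:c onto {3:c}
ground layer = {0:z, 2:c, 4:a}
drop-orders for the pieces not yet dropped (sum over which currently-grounded one goes next):
  1 to go: {1} 1  {4} 1  {5} 1
  2 to go: {0,1} 1  {1,4} 2  {1,5} 2  {3,5} 1  {4,5} 2
  3 to go: {0,1,4} 3  {0,1,5} 3  {1,3,5} 3  {1,4,5} 6  {2,3,5} 1  {3,4,5} 3
  4 to go: {0,1,3,5} 6  {0,1,4,5} 12  {1,2,3,5} 4  {1,3,4,5} 12  {2,3,4,5} 4
  if 0:z drops first: 20 orders
  if 2:c drops first: 30 orders
  if 4:a drops first: 10 orders
heap linearizations: 60

60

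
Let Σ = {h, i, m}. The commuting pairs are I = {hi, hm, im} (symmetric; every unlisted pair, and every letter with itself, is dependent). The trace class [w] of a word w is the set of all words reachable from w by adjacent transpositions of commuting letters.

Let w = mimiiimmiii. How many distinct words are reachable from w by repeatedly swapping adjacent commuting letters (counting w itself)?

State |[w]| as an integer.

piece 0:m — minimal
piece 1:i — minimal
piece 2:m rests on {0:m}
piece 3:i rests on {1:i}
piece 4:i rests on {3:i}
piece 5:i rests on {4:i}
piece 6:m rests on {2:m}
piece 7:m rests on {6:m}
piece 8:i rests on {5:i}
piece 9:i rests on {8:i}
piece 10:i rests on {9:i}
minimal pieces: {0:m, 1:i}
ways to finish when only these pieces remain (= sum over removing one remaining piece with nothing left below it):
  1 left: {7}→1  {10}→1
  2 left: {6,7}→1  {7,10}→2  {9,10}→1
  3 left: {2,6,7}→1  {6,7,10}→3  {7,9,10}→3  {8,9,10}→1
  4 left: {0,2,6,7}→1  {2,6,7,10}→4  {5,8,9,10}→1  {6,7,9,10}→6  {7,8,9,10}→4
  5 left: {0,2,6,7,10}→5  {2,6,7,9,10}→10  {4,5,8,9,10}→1  {5,7,8,9,10}→5  {6,7,8,9,10}→10
  6 left: {0,2,6,7,9,10}→15  {2,6,7,8,9,10}→20  {3,4,5,8,9,10}→1  {4,5,7,8,9,10}→6  {5,6,7,8,9,10}→15
  7 left: {0,2,6,7,8,9,10}→35  {1,3,4,5,8,9,10}→1  {2,5,6,7,8,9,10}→35  {3,4,5,7,8,9,10}→7  {4,5,6,7,8,9,10}→21
  8 left: {0,2,5,6,7,8,9,10}→70  {1,3,4,5,7,8,9,10}→8  {2,4,5,6,7,8,9,10}→56  {3,4,5,6,7,8,9,10}→28
  9 left: {0,2,4,5,6,7,8,9,10}→126  {1,3,4,5,6,7,8,9,10}→36  {2,3,4,5,6,7,8,9,10}→84
  placing 0:m first → 120 extensions
  placing 1:i first → 210 extensions
total linear extensions = 330

330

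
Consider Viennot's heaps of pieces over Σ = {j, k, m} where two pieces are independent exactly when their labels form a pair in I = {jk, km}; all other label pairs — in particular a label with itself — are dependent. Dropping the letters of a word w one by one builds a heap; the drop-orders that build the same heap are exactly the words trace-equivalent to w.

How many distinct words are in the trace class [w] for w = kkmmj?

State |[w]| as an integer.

10

0(k) covers ∅
1(k) covers 0:k
2(m) covers ∅
3(m) covers 2:m
4(j) covers 3:m
floor of heap: 0:k, 2:m
completions by unplaced set U, small U first (add the entries for U minus each lowest piece of U):
  |U|=1: {1}:1  {4}:1
  |U|=2: {0,1}:1  {1,4}:2  {3,4}:1
  |U|=3: {0,1,4}:3  {1,3,4}:3  {2,3,4}:1
  start at 0(k): 4
  start at 2(m): 6
sum over floor = 10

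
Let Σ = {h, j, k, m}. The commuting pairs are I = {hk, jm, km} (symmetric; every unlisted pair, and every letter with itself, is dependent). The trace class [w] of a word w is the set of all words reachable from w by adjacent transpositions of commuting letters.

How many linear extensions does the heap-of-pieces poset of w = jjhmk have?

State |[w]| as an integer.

3

#0=j has no predecessor
#1=j depends on [0:j]
#2=h depends on [1:j]
#3=m depends on [2:h]
#4=k depends on [1:j]
sources: [0:j]
N(rest) = Σ N(rest − s) over sources s of rest; N(one piece) = 1:
  size 1 → [3]=1  [4]=1
  size 2 → [2,3]=1  [3,4]=2
  size 3 → [2,3,4]=3
  first=0(j) contributes 3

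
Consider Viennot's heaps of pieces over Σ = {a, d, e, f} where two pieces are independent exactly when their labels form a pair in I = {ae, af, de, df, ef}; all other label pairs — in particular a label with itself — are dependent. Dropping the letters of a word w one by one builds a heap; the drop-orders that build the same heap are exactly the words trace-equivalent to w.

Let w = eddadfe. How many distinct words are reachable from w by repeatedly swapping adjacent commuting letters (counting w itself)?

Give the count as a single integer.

0(e) covers ∅
1(d) covers ∅
2(d) covers 1:d
3(a) covers 2:d
4(d) covers 3:a
5(f) covers ∅
6(e) covers 0:e
floor of heap: 0:e, 1:d, 5:f
completions by unplaced set U, small U first (add the entries for U minus each lowest piece of U):
  |U|=1: {4}:1  {5}:1  {6}:1
  |U|=2: {0,6}:1  {3,4}:1  {4,5}:2  {4,6}:2  {5,6}:2
  |U|=3: {0,4,6}:3  {0,5,6}:3  {2,3,4}:1  {3,4,5}:3  {3,4,6}:3  {4,5,6}:6
  |U|=4: {0,3,4,6}:6  {0,4,5,6}:12  {1,2,3,4}:1  {2,3,4,5}:4  {2,3,4,6}:4  {3,4,5,6}:12
  |U|=5: {0,2,3,4,6}:10  {0,3,4,5,6}:30  {1,2,3,4,5}:5  {1,2,3,4,6}:5  {2,3,4,5,6}:20
  start at 0(e): 30
  start at 1(d): 60
  start at 5(f): 15
sum over floor = 105

105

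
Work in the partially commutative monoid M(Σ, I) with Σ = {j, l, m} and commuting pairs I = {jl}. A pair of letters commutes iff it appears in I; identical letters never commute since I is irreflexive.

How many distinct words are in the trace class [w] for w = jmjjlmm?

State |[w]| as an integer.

3

#0=j has no predecessor
#1=m depends on [0:j]
#2=j depends on [1:m]
#3=j depends on [2:j]
#4=l depends on [1:m]
#5=m depends on [3:j, 4:l]
#6=m depends on [5:m]
sources: [0:j]
N(rest) = Σ N(rest − s) over sources s of rest; N(one piece) = 1:
  size 1 → [6]=1
  size 2 → [5,6]=1
  size 3 → [3,5,6]=1  [4,5,6]=1
  size 4 → [2,3,5,6]=1  [3,4,5,6]=2
  size 5 → [2,3,4,5,6]=3
  first=0(j) contributes 3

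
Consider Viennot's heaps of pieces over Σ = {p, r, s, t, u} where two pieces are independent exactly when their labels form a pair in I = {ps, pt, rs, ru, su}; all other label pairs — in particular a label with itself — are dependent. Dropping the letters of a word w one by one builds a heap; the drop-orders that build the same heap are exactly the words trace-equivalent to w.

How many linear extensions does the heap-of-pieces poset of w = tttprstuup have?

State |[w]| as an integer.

#0=t has no predecessor
#1=t depends on [0:t]
#2=t depends on [1:t]
#3=p has no predecessor
#4=r depends on [2:t, 3:p]
#5=s depends on [2:t]
#6=t depends on [4:r, 5:s]
#7=u depends on [6:t]
#8=u depends on [7:u]
#9=p depends on [8:u]
sources: [0:t, 3:p]
N(rest) = Σ N(rest − s) over sources s of rest; N(one piece) = 1:
  size 1 → [9]=1
  size 2 → [8,9]=1
  size 3 → [7,8,9]=1
  size 4 → [6,7,8,9]=1
  size 5 → [4,6,7,8,9]=1  [5,6,7,8,9]=1
  size 6 → [3,4,6,7,8,9]=1  [4,5,6,7,8,9]=2
  size 7 → [2,4,5,6,7,8,9]=2  [3,4,5,6,7,8,9]=3
  size 8 → [1,2,4,5,6,7,8,9]=2  [2,3,4,5,6,7,8,9]=5
  first=0(t) contributes 7
  first=3(p) contributes 2
|[w]| = 9

9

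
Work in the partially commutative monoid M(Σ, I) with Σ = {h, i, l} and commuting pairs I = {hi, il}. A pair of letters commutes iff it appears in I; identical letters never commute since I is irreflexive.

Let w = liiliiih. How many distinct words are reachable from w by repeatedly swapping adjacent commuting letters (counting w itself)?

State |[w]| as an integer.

56

0(l) covers ∅
1(i) covers ∅
2(i) covers 1:i
3(l) covers 0:l
4(i) covers 2:i
5(i) covers 4:i
6(i) covers 5:i
7(h) covers 3:l
floor of heap: 0:l, 1:i
completions by unplaced set U, small U first (add the entries for U minus each lowest piece of U):
  |U|=1: {6}:1  {7}:1
  |U|=2: {3,7}:1  {5,6}:1  {6,7}:2
  |U|=3: {0,3,7}:1  {3,6,7}:3  {4,5,6}:1  {5,6,7}:3
  |U|=4: {0,3,6,7}:4  {2,4,5,6}:1  {3,5,6,7}:6  {4,5,6,7}:4
  |U|=5: {0,3,5,6,7}:10  {1,2,4,5,6}:1  {2,4,5,6,7}:5  {3,4,5,6,7}:10
  |U|=6: {0,3,4,5,6,7}:20  {1,2,4,5,6,7}:6  {2,3,4,5,6,7}:15
  start at 0(l): 21
  start at 1(i): 35
sum over floor = 56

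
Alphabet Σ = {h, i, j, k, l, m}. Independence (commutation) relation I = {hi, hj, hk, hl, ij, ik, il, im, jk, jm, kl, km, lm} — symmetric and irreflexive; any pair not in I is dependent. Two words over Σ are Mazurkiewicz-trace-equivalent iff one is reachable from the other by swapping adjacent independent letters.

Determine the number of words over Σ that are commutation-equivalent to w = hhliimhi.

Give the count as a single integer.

0(h) covers ∅
1(h) covers 0:h
2(l) covers ∅
3(i) covers ∅
4(i) covers 3:i
5(m) covers 1:h
6(h) covers 5:m
7(i) covers 4:i
floor of heap: 0:h, 2:l, 3:i
completions by unplaced set U, small U first (add the entries for U minus each lowest piece of U):
  |U|=1: {2}:1  {6}:1  {7}:1
  |U|=2: {2,6}:2  {2,7}:2  {4,7}:1  {5,6}:1  {6,7}:2
  |U|=3: {1,5,6}:1  {2,4,7}:3  {2,5,6}:3  {2,6,7}:6  {3,4,7}:1  {4,6,7}:3  {5,6,7}:3
  |U|=4: {0,1,5,6}:1  {1,2,5,6}:4  {1,5,6,7}:4  {2,3,4,7}:4  {2,4,6,7}:12  {2,5,6,7}:12  {3,4,6,7}:4  {4,5,6,7}:6
  |U|=5: {0,1,2,5,6}:5  {0,1,5,6,7}:5  {1,2,5,6,7}:20  {1,4,5,6,7}:10  {2,3,4,6,7}:20  {2,4,5,6,7}:30  {3,4,5,6,7}:10
  |U|=6: {0,1,2,5,6,7}:30  {0,1,4,5,6,7}:15  {1,2,4,5,6,7}:60  {1,3,4,5,6,7}:20  {2,3,4,5,6,7}:60
  start at 0(h): 140
  start at 2(l): 35
  start at 3(i): 105
sum over floor = 280

280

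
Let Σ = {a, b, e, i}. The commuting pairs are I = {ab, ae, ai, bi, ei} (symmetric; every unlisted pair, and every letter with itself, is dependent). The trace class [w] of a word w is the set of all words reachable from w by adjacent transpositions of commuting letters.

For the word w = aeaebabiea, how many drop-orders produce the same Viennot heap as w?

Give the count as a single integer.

drop 0:a onto floor
drop 1:e onto floor
drop 2:a onto {0:a}
drop 3:e onto {1:e}
drop 4:b onto {3:e}
drop 5:a onto {2:a}
drop 6:b onto {4:b}
drop 7:i onto floor
drop 8:e onto {6:b}
drop 9:a onto {5:a}
ground layer = {0:a, 1:e, 7:i}
drop-orders for the pieces not yet dropped (sum over which currently-grounded one goes next):
  1 to go: {7} 1  {8} 1  {9} 1
  2 to go: {5,9} 1  {6,8} 1  {7,8} 2  {7,9} 2  {8,9} 2
  3 to go: {2,5,9} 1  {4,6,8} 1  {5,7,9} 3  {5,8,9} 3  {6,7,8} 3  {6,8,9} 3  {7,8,9} 6
  4 to go: {0,2,5,9} 1  {2,5,7,9} 4  {2,5,8,9} 4  {3,4,6,8} 1  {4,6,7,8} 4  {4,6,8,9} 4  {5,6,8,9} 6  {5,7,8,9} 12  {6,7,8,9} 12
  5 to go: {0,2,5,7,9} 5  {0,2,5,8,9} 5  {1,3,4,6,8} 1  {2,5,6,8,9} 10  {2,5,7,8,9} 20  {3,4,6,7,8} 5  {3,4,6,8,9} 5  {4,5,6,8,9} 10  {4,6,7,8,9} 20  {5,6,7,8,9} 30
  6 to go: {0,2,5,6,8,9} 15  {0,2,5,7,8,9} 30  {1,3,4,6,7,8} 6  {1,3,4,6,8,9} 6  {2,4,5,6,8,9} 20  {2,5,6,7,8,9} 60  {3,4,5,6,8,9} 15  {3,4,6,7,8,9} 30  {4,5,6,7,8,9} 60
  7 to go: {0,2,4,5,6,8,9} 35  {0,2,5,6,7,8,9} 105  {1,3,4,5,6,8,9} 21  {1,3,4,6,7,8,9} 42  {2,3,4,5,6,8,9} 35  {2,4,5,6,7,8,9} 140  {3,4,5,6,7,8,9} 105
  8 to go: {0,2,3,4,5,6,8,9} 70  {0,2,4,5,6,7,8,9} 280  {1,2,3,4,5,6,8,9} 56  {1,3,4,5,6,7,8,9} 168  {2,3,4,5,6,7,8,9} 280
  if 0:a drops first: 504 orders
  if 1:e drops first: 630 orders
  if 7:i drops first: 126 orders
heap linearizations: 1260

1260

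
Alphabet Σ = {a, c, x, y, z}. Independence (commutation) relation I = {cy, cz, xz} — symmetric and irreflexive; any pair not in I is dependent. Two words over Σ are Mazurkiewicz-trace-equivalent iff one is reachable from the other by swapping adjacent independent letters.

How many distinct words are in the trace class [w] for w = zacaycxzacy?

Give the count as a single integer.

10

drop 0:z onto floor
drop 1:a onto {0:z}
drop 2:c onto {1:a}
drop 3:a onto {2:c}
drop 4:y onto {3:a}
drop 5:c onto {3:a}
drop 6:x onto {4:y, 5:c}
drop 7:z onto {4:y}
drop 8:a onto {6:x, 7:z}
drop 9:c onto {8:a}
drop 10:y onto {8:a}
ground layer = {0:z}
drop-orders for the pieces not yet dropped (sum over which currently-grounded one goes next):
  1 to go: {9} 1  {10} 1
  2 to go: {9,10} 2
  3 to go: {8,9,10} 2
  4 to go: {6,8,9,10} 2  {7,8,9,10} 2
  5 to go: {5,6,8,9,10} 2  {6,7,8,9,10} 4
  6 to go: {4,6,7,8,9,10} 4  {5,6,7,8,9,10} 6
  7 to go: {4,5,6,7,8,9,10} 10
  8 to go: {3,4,5,6,7,8,9,10} 10
  9 to go: {2,3,4,5,6,7,8,9,10} 10
  if 0:z drops first: 10 orders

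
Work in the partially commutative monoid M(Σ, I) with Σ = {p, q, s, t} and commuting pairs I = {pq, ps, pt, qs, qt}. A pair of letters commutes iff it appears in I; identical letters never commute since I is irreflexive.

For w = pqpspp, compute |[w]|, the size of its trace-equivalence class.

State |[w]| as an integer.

30

piece 0:p — minimal
piece 1:q — minimal
piece 2:p rests on {0:p}
piece 3:s — minimal
piece 4:p rests on {2:p}
piece 5:p rests on {4:p}
minimal pieces: {0:p, 1:q, 3:s}
ways to finish when only these pieces remain (= sum over removing one remaining piece with nothing left below it):
  1 left: {1}→1  {3}→1  {5}→1
  2 left: {1,3}→2  {1,5}→2  {3,5}→2  {4,5}→1
  3 left: {1,3,5}→6  {1,4,5}→3  {2,4,5}→1  {3,4,5}→3
  4 left: {0,2,4,5}→1  {1,2,4,5}→4  {1,3,4,5}→12  {2,3,4,5}→4
  placing 0:p first → 20 extensions
  placing 1:q first → 5 extensions
  placing 3:s first → 5 extensions
total linear extensions = 30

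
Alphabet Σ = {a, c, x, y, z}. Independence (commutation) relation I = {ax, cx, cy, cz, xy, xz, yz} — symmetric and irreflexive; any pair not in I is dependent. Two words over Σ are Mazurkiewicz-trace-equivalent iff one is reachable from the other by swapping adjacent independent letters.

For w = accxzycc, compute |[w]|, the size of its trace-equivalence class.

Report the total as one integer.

240

0(a) covers ∅
1(c) covers 0:a
2(c) covers 1:c
3(x) covers ∅
4(z) covers 0:a
5(y) covers 0:a
6(c) covers 2:c
7(c) covers 6:c
floor of heap: 0:a, 3:x
completions by unplaced set U, small U first (add the entries for U minus each lowest piece of U):
  |U|=1: {3}:1  {4}:1  {5}:1  {7}:1
  |U|=2: {3,4}:2  {3,5}:2  {3,7}:2  {4,5}:2  {4,7}:2  {5,7}:2  {6,7}:1
  |U|=3: {2,6,7}:1  {3,4,5}:6  {3,4,7}:6  {3,5,7}:6  {3,6,7}:3  {4,5,7}:6  {4,6,7}:3  {5,6,7}:3
  |U|=4: {1,2,6,7}:1  {2,3,6,7}:4  {2,4,6,7}:4  {2,5,6,7}:4  {3,4,5,7}:24  {3,4,6,7}:12  {3,5,6,7}:12  {4,5,6,7}:12
  |U|=5: {1,2,3,6,7}:5  {1,2,4,6,7}:5  {1,2,5,6,7}:5  {2,3,4,6,7}:20  {2,3,5,6,7}:20  {2,4,5,6,7}:20  {3,4,5,6,7}:60
  |U|=6: {1,2,3,4,6,7}:30  {1,2,3,5,6,7}:30  {1,2,4,5,6,7}:30  {2,3,4,5,6,7}:120
  start at 0(a): 210
  start at 3(x): 30
sum over floor = 240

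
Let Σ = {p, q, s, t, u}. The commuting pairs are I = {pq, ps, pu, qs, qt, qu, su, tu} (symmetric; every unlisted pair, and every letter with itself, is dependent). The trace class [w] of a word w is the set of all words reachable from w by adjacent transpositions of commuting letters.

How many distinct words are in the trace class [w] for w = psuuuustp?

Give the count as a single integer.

378

#0=p has no predecessor
#1=s has no predecessor
#2=u has no predecessor
#3=u depends on [2:u]
#4=u depends on [3:u]
#5=u depends on [4:u]
#6=s depends on [1:s]
#7=t depends on [0:p, 6:s]
#8=p depends on [7:t]
sources: [0:p, 1:s, 2:u]
N(rest) = Σ N(rest − s) over sources s of rest; N(one piece) = 1:
  size 1 → [5]=1  [8]=1
  size 2 → [4,5]=1  [5,8]=2  [7,8]=1
  size 3 → [0,7,8]=1  [3,4,5]=1  [4,5,8]=3  [5,7,8]=3  [6,7,8]=1
  size 4 → [0,5,7,8]=4  [0,6,7,8]=2  [1,6,7,8]=1  [2,3,4,5]=1  [3,4,5,8]=4  [4,5,7,8]=6  [5,6,7,8]=4
  size 5 → [0,1,6,7,8]=3  [0,4,5,7,8]=10  [0,5,6,7,8]=10  [1,5,6,7,8]=5  [2,3,4,5,8]=5  [3,4,5,7,8]=10  [4,5,6,7,8]=10
  size 6 → [0,1,5,6,7,8]=18  [0,3,4,5,7,8]=20  [0,4,5,6,7,8]=30  [1,4,5,6,7,8]=15  [2,3,4,5,7,8]=15  [3,4,5,6,7,8]=20
  size 7 → [0,1,4,5,6,7,8]=63  [0,2,3,4,5,7,8]=35  [0,3,4,5,6,7,8]=70  [1,3,4,5,6,7,8]=35  [2,3,4,5,6,7,8]=35
  first=0(p) contributes 70
  first=1(s) contributes 140
  first=2(u) contributes 168
|[w]| = 378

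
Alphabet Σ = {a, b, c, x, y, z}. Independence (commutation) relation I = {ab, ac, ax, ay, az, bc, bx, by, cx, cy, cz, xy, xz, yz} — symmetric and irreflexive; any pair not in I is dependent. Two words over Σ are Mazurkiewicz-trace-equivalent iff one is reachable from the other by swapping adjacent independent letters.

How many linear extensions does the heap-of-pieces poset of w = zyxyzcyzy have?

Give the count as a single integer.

2520

#0=z has no predecessor
#1=y has no predecessor
#2=x has no predecessor
#3=y depends on [1:y]
#4=z depends on [0:z]
#5=c has no predecessor
#6=y depends on [3:y]
#7=z depends on [4:z]
#8=y depends on [6:y]
sources: [0:z, 1:y, 2:x, 5:c]
N(rest) = Σ N(rest − s) over sources s of rest; N(one piece) = 1:
  size 1 → [2]=1  [5]=1  [7]=1  [8]=1
  size 2 → [2,5]=2  [2,7]=2  [2,8]=2  [4,7]=1  [5,7]=2  [5,8]=2  [6,8]=1  [7,8]=2
  size 3 → [0,4,7]=1  [2,4,7]=3  [2,5,7]=6  [2,5,8]=6  [2,6,8]=3  [2,7,8]=6  [3,6,8]=1  [4,5,7]=3  [4,7,8]=3  [5,6,8]=3  [5,7,8]=6  [6,7,8]=3
  size 4 → [0,2,4,7]=4  [0,4,5,7]=4  [0,4,7,8]=4  [1,3,6,8]=1  [2,3,6,8]=4  [2,4,5,7]=12  [2,4,7,8]=12  [2,5,6,8]=12  [2,5,7,8]=24  [2,6,7,8]=12  [3,5,6,8]=4  [3,6,7,8]=4  [4,5,7,8]=12  [4,6,7,8]=6  [5,6,7,8]=12
  size 5 → [0,2,4,5,7]=20  [0,2,4,7,8]=20  [0,4,5,7,8]=20  [0,4,6,7,8]=10  [1,2,3,6,8]=5  [1,3,5,6,8]=5  [1,3,6,7,8]=5  [2,3,5,6,8]=20  [2,3,6,7,8]=20  [2,4,5,7,8]=60  [2,4,6,7,8]=30  [2,5,6,7,8]=60  [3,4,6,7,8]=10  [3,5,6,7,8]=20  [4,5,6,7,8]=30
  size 6 → [0,2,4,5,7,8]=120  [0,2,4,6,7,8]=60  [0,3,4,6,7,8]=20  [0,4,5,6,7,8]=60  [1,2,3,5,6,8]=30  [1,2,3,6,7,8]=30  [1,3,4,6,7,8]=15  [1,3,5,6,7,8]=30  [2,3,4,6,7,8]=60  [2,3,5,6,7,8]=120  [2,4,5,6,7,8]=180  [3,4,5,6,7,8]=60
  size 7 → [0,1,3,4,6,7,8]=35  [0,2,3,4,6,7,8]=140  [0,2,4,5,6,7,8]=420  [0,3,4,5,6,7,8]=140  [1,2,3,4,6,7,8]=105  [1,2,3,5,6,7,8]=210  [1,3,4,5,6,7,8]=105  [2,3,4,5,6,7,8]=420
  first=0(z) contributes 840
  first=1(y) contributes 1120
  first=2(x) contributes 280
  first=5(c) contributes 280
|[w]| = 2520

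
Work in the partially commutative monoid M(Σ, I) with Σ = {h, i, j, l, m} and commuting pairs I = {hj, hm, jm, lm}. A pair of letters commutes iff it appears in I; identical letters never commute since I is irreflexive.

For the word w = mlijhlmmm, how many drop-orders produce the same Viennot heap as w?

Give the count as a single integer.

80

drop 0:m onto floor
drop 1:l onto floor
drop 2:i onto {0:m, 1:l}
drop 3:j onto {2:i}
drop 4:h onto {2:i}
drop 5:l onto {3:j, 4:h}
drop 6:m onto {2:i}
drop 7:m onto {6:m}
drop 8:m onto {7:m}
ground layer = {0:m, 1:l}
drop-orders for the pieces not yet dropped (sum over which currently-grounded one goes next):
  1 to go: {5} 1  {8} 1
  2 to go: {3,5} 1  {4,5} 1  {5,8} 2  {7,8} 1
  3 to go: {3,4,5} 2  {3,5,8} 3  {4,5,8} 3  {5,7,8} 3  {6,7,8} 1
  4 to go: {3,4,5,8} 8  {3,5,7,8} 6  {4,5,7,8} 6  {5,6,7,8} 4
  5 to go: {3,4,5,7,8} 20  {3,5,6,7,8} 10  {4,5,6,7,8} 10
  6 to go: {3,4,5,6,7,8} 40
  7 to go: {2,3,4,5,6,7,8} 40
  if 0:m drops first: 40 orders
  if 1:l drops first: 40 orders
heap linearizations: 80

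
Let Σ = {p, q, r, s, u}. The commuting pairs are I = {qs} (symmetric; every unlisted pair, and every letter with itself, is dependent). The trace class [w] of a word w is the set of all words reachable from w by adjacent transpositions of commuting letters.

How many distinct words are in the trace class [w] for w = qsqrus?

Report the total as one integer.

3

drop 0:q onto floor
drop 1:s onto floor
drop 2:q onto {0:q}
drop 3:r onto {1:s, 2:q}
drop 4:u onto {3:r}
drop 5:s onto {4:u}
ground layer = {0:q, 1:s}
drop-orders for the pieces not yet dropped (sum over which currently-grounded one goes next):
  1 to go: {5} 1
  2 to go: {4,5} 1
  3 to go: {3,4,5} 1
  4 to go: {1,3,4,5} 1  {2,3,4,5} 1
  if 0:q drops first: 2 orders
  if 1:s drops first: 1 orders
heap linearizations: 3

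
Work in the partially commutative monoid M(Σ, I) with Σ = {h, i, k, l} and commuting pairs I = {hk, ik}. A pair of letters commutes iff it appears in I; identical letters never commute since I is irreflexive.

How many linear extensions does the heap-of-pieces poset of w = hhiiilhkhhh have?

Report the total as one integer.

drop 0:h onto floor
drop 1:h onto {0:h}
drop 2:i onto {1:h}
drop 3:i onto {2:i}
drop 4:i onto {3:i}
drop 5:l onto {4:i}
drop 6:h onto {5:l}
drop 7:k onto {5:l}
drop 8:h onto {6:h}
drop 9:h onto {8:h}
drop 10:h onto {9:h}
ground layer = {0:h}
drop-orders for the pieces not yet dropped (sum over which currently-grounded one goes next):
  1 to go: {7} 1  {10} 1
  2 to go: {7,10} 2  {9,10} 1
  3 to go: {7,9,10} 3  {8,9,10} 1
  4 to go: {6,8,9,10} 1  {7,8,9,10} 4
  5 to go: {6,7,8,9,10} 5
  6 to go: {5,6,7,8,9,10} 5
  7 to go: {4,5,6,7,8,9,10} 5
  8 to go: {3,4,5,6,7,8,9,10} 5
  9 to go: {2,3,4,5,6,7,8,9,10} 5
  if 0:h drops first: 5 orders

5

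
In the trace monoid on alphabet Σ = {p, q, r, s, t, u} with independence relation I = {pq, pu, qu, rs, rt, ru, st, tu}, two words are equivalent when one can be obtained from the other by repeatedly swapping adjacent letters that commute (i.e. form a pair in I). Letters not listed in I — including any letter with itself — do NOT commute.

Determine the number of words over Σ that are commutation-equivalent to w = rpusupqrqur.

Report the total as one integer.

126

piece 0:r — minimal
piece 1:p rests on {0:r}
piece 2:u — minimal
piece 3:s rests on {1:p, 2:u}
piece 4:u rests on {3:s}
piece 5:p rests on {3:s}
piece 6:q rests on {3:s}
piece 7:r rests on {5:p, 6:q}
piece 8:q rests on {7:r}
piece 9:u rests on {4:u}
piece 10:r rests on {8:q}
minimal pieces: {0:r, 2:u}
ways to finish when only these pieces remain (= sum over removing one remaining piece with nothing left below it):
  1 left: {9}→1  {10}→1
  2 left: {4,9}→1  {8,10}→1  {9,10}→2
  3 left: {4,9,10}→3  {7,8,10}→1  {8,9,10}→3
  4 left: {4,8,9,10}→6  {5,7,8,10}→1  {6,7,8,10}→1  {7,8,9,10}→4
  5 left: {4,7,8,9,10}→10  {5,6,7,8,10}→2  {5,7,8,9,10}→5  {6,7,8,9,10}→5
  6 left: {4,5,7,8,9,10}→15  {4,6,7,8,9,10}→15  {5,6,7,8,9,10}→12
  7 left: {4,5,6,7,8,9,10}→42
  8 left: {3,4,5,6,7,8,9,10}→42
  9 left: {1,3,4,5,6,7,8,9,10}→42  {2,3,4,5,6,7,8,9,10}→42
  placing 0:r first → 84 extensions
  placing 2:u first → 42 extensions
total linear extensions = 126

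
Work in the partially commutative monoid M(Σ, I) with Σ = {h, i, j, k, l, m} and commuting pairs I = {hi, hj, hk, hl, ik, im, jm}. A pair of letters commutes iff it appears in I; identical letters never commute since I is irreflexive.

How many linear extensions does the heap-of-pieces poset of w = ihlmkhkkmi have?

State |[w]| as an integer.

88

0(i) covers ∅
1(h) covers ∅
2(l) covers 0:i
3(m) covers 1:h, 2:l
4(k) covers 3:m
5(h) covers 3:m
6(k) covers 4:k
7(k) covers 6:k
8(m) covers 5:h, 7:k
9(i) covers 2:l
floor of heap: 0:i, 1:h
completions by unplaced set U, small U first (add the entries for U minus each lowest piece of U):
  |U|=1: {8}:1  {9}:1
  |U|=2: {5,8}:1  {7,8}:1  {8,9}:2
  |U|=3: {5,7,8}:2  {5,8,9}:3  {6,7,8}:1  {7,8,9}:3
  |U|=4: {4,6,7,8}:1  {5,6,7,8}:3  {5,7,8,9}:8  {6,7,8,9}:4
  |U|=5: {4,5,6,7,8}:4  {4,6,7,8,9}:5  {5,6,7,8,9}:15
  |U|=6: {3,4,5,6,7,8}:4  {4,5,6,7,8,9}:24
  |U|=7: {1,3,4,5,6,7,8}:4  {3,4,5,6,7,8,9}:28
  |U|=8: {1,3,4,5,6,7,8,9}:32  {2,3,4,5,6,7,8,9}:28
  start at 0(i): 60
  start at 1(h): 28
sum over floor = 88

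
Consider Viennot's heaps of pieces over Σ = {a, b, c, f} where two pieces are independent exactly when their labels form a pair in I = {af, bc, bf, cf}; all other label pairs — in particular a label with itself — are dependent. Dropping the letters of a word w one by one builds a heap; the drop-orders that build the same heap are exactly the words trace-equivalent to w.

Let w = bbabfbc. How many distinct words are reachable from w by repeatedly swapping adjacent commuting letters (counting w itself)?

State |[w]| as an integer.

drop 0:b onto floor
drop 1:b onto {0:b}
drop 2:a onto {1:b}
drop 3:b onto {2:a}
drop 4:f onto floor
drop 5:b onto {3:b}
drop 6:c onto {2:a}
ground layer = {0:b, 4:f}
drop-orders for the pieces not yet dropped (sum over which currently-grounded one goes next):
  1 to go: {4} 1  {5} 1  {6} 1
  2 to go: {3,5} 1  {4,5} 2  {4,6} 2  {5,6} 2
  3 to go: {3,4,5} 3  {3,5,6} 3  {4,5,6} 6
  4 to go: {2,3,5,6} 3  {3,4,5,6} 12
  5 to go: {1,2,3,5,6} 3  {2,3,4,5,6} 15
  if 0:b drops first: 18 orders
  if 4:f drops first: 3 orders
heap linearizations: 21

21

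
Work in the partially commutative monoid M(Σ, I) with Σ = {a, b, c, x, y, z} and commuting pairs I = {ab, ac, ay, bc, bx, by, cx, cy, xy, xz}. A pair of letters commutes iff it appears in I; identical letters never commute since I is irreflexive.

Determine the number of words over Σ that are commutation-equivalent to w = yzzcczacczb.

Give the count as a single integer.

#0=y has no predecessor
#1=z depends on [0:y]
#2=z depends on [1:z]
#3=c depends on [2:z]
#4=c depends on [3:c]
#5=z depends on [4:c]
#6=a depends on [5:z]
#7=c depends on [5:z]
#8=c depends on [7:c]
#9=z depends on [6:a, 8:c]
#10=b depends on [9:z]
sources: [0:y]
N(rest) = Σ N(rest − s) over sources s of rest; N(one piece) = 1:
  size 1 → [10]=1
  size 2 → [9,10]=1
  size 3 → [6,9,10]=1  [8,9,10]=1
  size 4 → [6,8,9,10]=2  [7,8,9,10]=1
  size 5 → [6,7,8,9,10]=3
  size 6 → [5,6,7,8,9,10]=3
  size 7 → [4,5,6,7,8,9,10]=3
  size 8 → [3,4,5,6,7,8,9,10]=3
  size 9 → [2,3,4,5,6,7,8,9,10]=3
  first=0(y) contributes 3

3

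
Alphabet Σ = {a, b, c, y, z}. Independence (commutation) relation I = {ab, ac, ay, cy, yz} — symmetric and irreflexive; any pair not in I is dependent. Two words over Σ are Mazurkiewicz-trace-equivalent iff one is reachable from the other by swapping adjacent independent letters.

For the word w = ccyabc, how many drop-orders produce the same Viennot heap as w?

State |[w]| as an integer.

piece 0:c — minimal
piece 1:c rests on {0:c}
piece 2:y — minimal
piece 3:a — minimal
piece 4:b rests on {1:c, 2:y}
piece 5:c rests on {4:b}
minimal pieces: {0:c, 2:y, 3:a}
ways to finish when only these pieces remain (= sum over removing one remaining piece with nothing left below it):
  1 left: {3}→1  {5}→1
  2 left: {3,5}→2  {4,5}→1
  3 left: {1,4,5}→1  {2,4,5}→1  {3,4,5}→3
  4 left: {0,1,4,5}→1  {1,2,4,5}→2  {1,3,4,5}→4  {2,3,4,5}→4
  placing 0:c first → 10 extensions
  placing 2:y first → 5 extensions
  placing 3:a first → 3 extensions
total linear extensions = 18

18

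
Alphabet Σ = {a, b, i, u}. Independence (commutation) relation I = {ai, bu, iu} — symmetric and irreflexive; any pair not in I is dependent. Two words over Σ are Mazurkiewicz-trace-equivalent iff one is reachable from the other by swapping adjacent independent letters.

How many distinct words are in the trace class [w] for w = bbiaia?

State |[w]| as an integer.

6

#0=b has no predecessor
#1=b depends on [0:b]
#2=i depends on [1:b]
#3=a depends on [1:b]
#4=i depends on [2:i]
#5=a depends on [3:a]
sources: [0:b]
N(rest) = Σ N(rest − s) over sources s of rest; N(one piece) = 1:
  size 1 → [4]=1  [5]=1
  size 2 → [2,4]=1  [3,5]=1  [4,5]=2
  size 3 → [2,4,5]=3  [3,4,5]=3
  size 4 → [2,3,4,5]=6
  first=0(b) contributes 6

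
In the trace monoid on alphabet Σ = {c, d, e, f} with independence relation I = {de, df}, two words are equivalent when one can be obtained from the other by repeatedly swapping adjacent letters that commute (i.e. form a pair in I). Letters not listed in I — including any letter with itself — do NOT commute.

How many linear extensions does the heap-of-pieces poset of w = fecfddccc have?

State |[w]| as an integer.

drop 0:f onto floor
drop 1:e onto {0:f}
drop 2:c onto {1:e}
drop 3:f onto {2:c}
drop 4:d onto {2:c}
drop 5:d onto {4:d}
drop 6:c onto {3:f, 5:d}
drop 7:c onto {6:c}
drop 8:c onto {7:c}
ground layer = {0:f}
drop-orders for the pieces not yet dropped (sum over which currently-grounded one goes next):
  1 to go: {8} 1
  2 to go: {7,8} 1
  3 to go: {6,7,8} 1
  4 to go: {3,6,7,8} 1  {5,6,7,8} 1
  5 to go: {3,5,6,7,8} 2  {4,5,6,7,8} 1
  6 to go: {3,4,5,6,7,8} 3
  7 to go: {2,3,4,5,6,7,8} 3
  if 0:f drops first: 3 orders

3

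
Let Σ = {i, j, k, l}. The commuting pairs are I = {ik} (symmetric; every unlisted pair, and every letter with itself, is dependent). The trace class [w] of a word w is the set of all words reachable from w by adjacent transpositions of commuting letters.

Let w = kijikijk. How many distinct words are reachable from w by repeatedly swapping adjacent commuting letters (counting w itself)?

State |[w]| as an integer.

drop 0:k onto floor
drop 1:i onto floor
drop 2:j onto {0:k, 1:i}
drop 3:i onto {2:j}
drop 4:k onto {2:j}
drop 5:i onto {3:i}
drop 6:j onto {4:k, 5:i}
drop 7:k onto {6:j}
ground layer = {0:k, 1:i}
drop-orders for the pieces not yet dropped (sum over which currently-grounded one goes next):
  1 to go: {7} 1
  2 to go: {6,7} 1
  3 to go: {4,6,7} 1  {5,6,7} 1
  4 to go: {3,5,6,7} 1  {4,5,6,7} 2
  5 to go: {3,4,5,6,7} 3
  6 to go: {2,3,4,5,6,7} 3
  if 0:k drops first: 3 orders
  if 1:i drops first: 3 orders
heap linearizations: 6

6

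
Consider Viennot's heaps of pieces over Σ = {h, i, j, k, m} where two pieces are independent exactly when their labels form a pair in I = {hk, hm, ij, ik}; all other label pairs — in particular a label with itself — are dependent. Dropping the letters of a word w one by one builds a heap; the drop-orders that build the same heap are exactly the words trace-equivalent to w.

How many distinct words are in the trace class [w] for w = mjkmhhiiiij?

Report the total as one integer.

drop 0:m onto floor
drop 1:j onto {0:m}
drop 2:k onto {1:j}
drop 3:m onto {2:k}
drop 4:h onto {1:j}
drop 5:h onto {4:h}
drop 6:i onto {3:m, 5:h}
drop 7:i onto {6:i}
drop 8:i onto {7:i}
drop 9:i onto {8:i}
drop 10:j onto {3:m, 5:h}
ground layer = {0:m}
drop-orders for the pieces not yet dropped (sum over which currently-grounded one goes next):
  1 to go: {9} 1  {10} 1
  2 to go: {8,9} 1  {9,10} 2
  3 to go: {7,8,9} 1  {8,9,10} 3
  4 to go: {6,7,8,9} 1  {7,8,9,10} 4
  5 to go: {6,7,8,9,10} 5
  6 to go: {3,6,7,8,9,10} 5  {5,6,7,8,9,10} 5
  7 to go: {2,3,6,7,8,9,10} 5  {3,5,6,7,8,9,10} 10  {4,5,6,7,8,9,10} 5
  8 to go: {2,3,5,6,7,8,9,10} 15  {3,4,5,6,7,8,9,10} 15
  9 to go: {2,3,4,5,6,7,8,9,10} 30
  if 0:m drops first: 30 orders

30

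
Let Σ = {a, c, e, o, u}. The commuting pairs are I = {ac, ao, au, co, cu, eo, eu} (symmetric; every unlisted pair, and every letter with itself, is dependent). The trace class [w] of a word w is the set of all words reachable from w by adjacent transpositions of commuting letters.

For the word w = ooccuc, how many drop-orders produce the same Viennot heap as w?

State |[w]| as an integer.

20

drop 0:o onto floor
drop 1:o onto {0:o}
drop 2:c onto floor
drop 3:c onto {2:c}
drop 4:u onto {1:o}
drop 5:c onto {3:c}
ground layer = {0:o, 2:c}
drop-orders for the pieces not yet dropped (sum over which currently-grounded one goes next):
  1 to go: {4} 1  {5} 1
  2 to go: {1,4} 1  {3,5} 1  {4,5} 2
  3 to go: {0,1,4} 1  {1,4,5} 3  {2,3,5} 1  {3,4,5} 3
  4 to go: {0,1,4,5} 4  {1,3,4,5} 6  {2,3,4,5} 4
  if 0:o drops first: 10 orders
  if 2:c drops first: 10 orders
heap linearizations: 20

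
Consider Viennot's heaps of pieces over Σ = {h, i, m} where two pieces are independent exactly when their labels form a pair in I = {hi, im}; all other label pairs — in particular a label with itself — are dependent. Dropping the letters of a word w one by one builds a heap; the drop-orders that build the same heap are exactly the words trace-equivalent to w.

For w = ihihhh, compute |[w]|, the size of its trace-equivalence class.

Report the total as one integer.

15

piece 0:i — minimal
piece 1:h — minimal
piece 2:i rests on {0:i}
piece 3:h rests on {1:h}
piece 4:h rests on {3:h}
piece 5:h rests on {4:h}
minimal pieces: {0:i, 1:h}
ways to finish when only these pieces remain (= sum over removing one remaining piece with nothing left below it):
  1 left: {2}→1  {5}→1
  2 left: {0,2}→1  {2,5}→2  {4,5}→1
  3 left: {0,2,5}→3  {2,4,5}→3  {3,4,5}→1
  4 left: {0,2,4,5}→6  {1,3,4,5}→1  {2,3,4,5}→4
  placing 0:i first → 5 extensions
  placing 1:h first → 10 extensions
total linear extensions = 15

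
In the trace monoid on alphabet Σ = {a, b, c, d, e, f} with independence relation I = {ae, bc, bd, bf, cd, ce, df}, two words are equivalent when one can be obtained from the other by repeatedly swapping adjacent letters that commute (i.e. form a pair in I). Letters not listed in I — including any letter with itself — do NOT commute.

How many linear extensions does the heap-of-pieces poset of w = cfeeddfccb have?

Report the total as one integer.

drop 0:c onto floor
drop 1:f onto {0:c}
drop 2:e onto {1:f}
drop 3:e onto {2:e}
drop 4:d onto {3:e}
drop 5:d onto {4:d}
drop 6:f onto {3:e}
drop 7:c onto {6:f}
drop 8:c onto {7:c}
drop 9:b onto {3:e}
ground layer = {0:c}
drop-orders for the pieces not yet dropped (sum over which currently-grounded one goes next):
  1 to go: {5} 1  {8} 1  {9} 1
  2 to go: {4,5} 1  {5,8} 2  {5,9} 2  {7,8} 1  {8,9} 2
  3 to go: {4,5,8} 3  {4,5,9} 3  {5,7,8} 3  {5,8,9} 6  {6,7,8} 1  {7,8,9} 3
  4 to go: {4,5,7,8} 6  {4,5,8,9} 12  {5,6,7,8} 4  {5,7,8,9} 12  {6,7,8,9} 4
  5 to go: {4,5,6,7,8} 10  {4,5,7,8,9} 30  {5,6,7,8,9} 20
  6 to go: {4,5,6,7,8,9} 60
  7 to go: {3,4,5,6,7,8,9} 60
  8 to go: {2,3,4,5,6,7,8,9} 60
  if 0:c drops first: 60 orders

60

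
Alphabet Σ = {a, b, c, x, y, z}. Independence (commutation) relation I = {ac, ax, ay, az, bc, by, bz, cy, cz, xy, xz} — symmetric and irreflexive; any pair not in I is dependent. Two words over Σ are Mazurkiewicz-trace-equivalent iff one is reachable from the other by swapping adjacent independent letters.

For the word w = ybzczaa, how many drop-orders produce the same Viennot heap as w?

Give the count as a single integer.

140

#0=y has no predecessor
#1=b has no predecessor
#2=z depends on [0:y]
#3=c has no predecessor
#4=z depends on [2:z]
#5=a depends on [1:b]
#6=a depends on [5:a]
sources: [0:y, 1:b, 3:c]
N(rest) = Σ N(rest − s) over sources s of rest; N(one piece) = 1:
  size 1 → [3]=1  [4]=1  [6]=1
  size 2 → [2,4]=1  [3,4]=2  [3,6]=2  [4,6]=2  [5,6]=1
  size 3 → [0,2,4]=1  [1,5,6]=1  [2,3,4]=3  [2,4,6]=3  [3,4,6]=6  [3,5,6]=3  [4,5,6]=3
  size 4 → [0,2,3,4]=4  [0,2,4,6]=4  [1,3,5,6]=4  [1,4,5,6]=4  [2,3,4,6]=12  [2,4,5,6]=6  [3,4,5,6]=12
  size 5 → [0,2,3,4,6]=20  [0,2,4,5,6]=10  [1,2,4,5,6]=10  [1,3,4,5,6]=20  [2,3,4,5,6]=30
  first=0(y) contributes 60
  first=1(b) contributes 60
  first=3(c) contributes 20
|[w]| = 140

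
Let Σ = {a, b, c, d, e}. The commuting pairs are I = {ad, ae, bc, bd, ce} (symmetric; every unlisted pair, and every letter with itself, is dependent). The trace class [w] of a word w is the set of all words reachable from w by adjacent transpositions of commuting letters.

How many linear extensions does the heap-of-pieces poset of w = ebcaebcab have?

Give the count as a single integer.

piece 0:e — minimal
piece 1:b rests on {0:e}
piece 2:c — minimal
piece 3:a rests on {1:b, 2:c}
piece 4:e rests on {1:b}
piece 5:b rests on {3:a, 4:e}
piece 6:c rests on {3:a}
piece 7:a rests on {5:b, 6:c}
piece 8:b rests on {7:a}
minimal pieces: {0:e, 2:c}
ways to finish when only these pieces remain (= sum over removing one remaining piece with nothing left below it):
  1 left: {8}→1
  2 left: {7,8}→1
  3 left: {5,7,8}→1  {6,7,8}→1
  4 left: {4,5,7,8}→1  {5,6,7,8}→2
  5 left: {3,5,6,7,8}→2  {4,5,6,7,8}→3
  6 left: {2,3,5,6,7,8}→2  {3,4,5,6,7,8}→5
  7 left: {1,3,4,5,6,7,8}→5  {2,3,4,5,6,7,8}→7
  placing 0:e first → 12 extensions
  placing 2:c first → 5 extensions
total linear extensions = 17

17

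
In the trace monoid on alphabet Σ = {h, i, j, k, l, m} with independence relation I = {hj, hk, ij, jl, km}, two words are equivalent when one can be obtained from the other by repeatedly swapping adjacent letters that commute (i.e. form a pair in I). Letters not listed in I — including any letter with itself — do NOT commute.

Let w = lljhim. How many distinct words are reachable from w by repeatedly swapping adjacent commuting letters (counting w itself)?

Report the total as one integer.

5

#0=l has no predecessor
#1=l depends on [0:l]
#2=j has no predecessor
#3=h depends on [1:l]
#4=i depends on [3:h]
#5=m depends on [2:j, 4:i]
sources: [0:l, 2:j]
N(rest) = Σ N(rest − s) over sources s of rest; N(one piece) = 1:
  size 1 → [5]=1
  size 2 → [2,5]=1  [4,5]=1
  size 3 → [2,4,5]=2  [3,4,5]=1
  size 4 → [1,3,4,5]=1  [2,3,4,5]=3
  first=0(l) contributes 4
  first=2(j) contributes 1
|[w]| = 5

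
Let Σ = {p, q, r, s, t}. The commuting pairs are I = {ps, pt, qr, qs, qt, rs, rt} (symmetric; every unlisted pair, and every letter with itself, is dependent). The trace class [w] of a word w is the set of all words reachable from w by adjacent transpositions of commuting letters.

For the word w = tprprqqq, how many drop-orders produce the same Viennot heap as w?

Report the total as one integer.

drop 0:t onto floor
drop 1:p onto floor
drop 2:r onto {1:p}
drop 3:p onto {2:r}
drop 4:r onto {3:p}
drop 5:q onto {3:p}
drop 6:q onto {5:q}
drop 7:q onto {6:q}
ground layer = {0:t, 1:p}
drop-orders for the pieces not yet dropped (sum over which currently-grounded one goes next):
  1 to go: {0} 1  {4} 1  {7} 1
  2 to go: {0,4} 2  {0,7} 2  {4,7} 2  {6,7} 1
  3 to go: {0,4,7} 6  {0,6,7} 3  {4,6,7} 3  {5,6,7} 1
  4 to go: {0,4,6,7} 12  {0,5,6,7} 4  {4,5,6,7} 4
  5 to go: {0,4,5,6,7} 20  {3,4,5,6,7} 4
  6 to go: {0,3,4,5,6,7} 24  {2,3,4,5,6,7} 4
  if 0:t drops first: 4 orders
  if 1:p drops first: 28 orders
heap linearizations: 32

32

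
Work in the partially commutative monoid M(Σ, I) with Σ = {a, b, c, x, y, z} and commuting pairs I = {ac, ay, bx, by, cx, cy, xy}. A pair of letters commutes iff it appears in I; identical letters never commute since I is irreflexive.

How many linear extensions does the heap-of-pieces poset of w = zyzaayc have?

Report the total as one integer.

#0=z has no predecessor
#1=y depends on [0:z]
#2=z depends on [1:y]
#3=a depends on [2:z]
#4=a depends on [3:a]
#5=y depends on [2:z]
#6=c depends on [2:z]
sources: [0:z]
N(rest) = Σ N(rest − s) over sources s of rest; N(one piece) = 1:
  size 1 → [4]=1  [5]=1  [6]=1
  size 2 → [3,4]=1  [4,5]=2  [4,6]=2  [5,6]=2
  size 3 → [3,4,5]=3  [3,4,6]=3  [4,5,6]=6
  size 4 → [3,4,5,6]=12
  size 5 → [2,3,4,5,6]=12
  first=0(z) contributes 12

12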